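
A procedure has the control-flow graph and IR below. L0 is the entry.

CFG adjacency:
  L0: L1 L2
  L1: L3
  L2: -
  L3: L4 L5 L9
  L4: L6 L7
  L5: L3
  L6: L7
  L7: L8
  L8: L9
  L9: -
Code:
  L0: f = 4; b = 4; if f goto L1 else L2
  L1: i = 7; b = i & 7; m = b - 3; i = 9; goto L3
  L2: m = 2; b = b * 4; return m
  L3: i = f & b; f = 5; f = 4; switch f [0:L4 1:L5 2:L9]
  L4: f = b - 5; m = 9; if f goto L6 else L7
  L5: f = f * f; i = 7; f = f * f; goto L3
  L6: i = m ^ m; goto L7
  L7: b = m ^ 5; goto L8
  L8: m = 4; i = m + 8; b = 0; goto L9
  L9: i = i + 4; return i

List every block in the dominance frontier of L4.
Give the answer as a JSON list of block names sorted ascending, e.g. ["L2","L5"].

idom tree: L1←L0 L2←L0 L3←L1 L4←L3 L5←L3 L6←L4 L7←L4 L8←L7 L9←L3
Dom at joins:
  L3: preds {L1,L5}: {L0,L1} ∩ {L0,L1,L3,L5} = {L0,L1}; idom=L1
  L7: preds {L4,L6}: {L0,L1,L3,L4} ∩ {L0,L1,L3,L4,L6} = {L0,L1,L3,L4}; idom=L4
  L9: preds {L3,L8}: {L0,L1,L3} ∩ {L0,L1,L3,L4,L7,L8} = {L0,L1,L3}; idom=L3

DF walk-up:
  L3←L1: walk · to L1
  L3←L5: walk L5→L3 to L1
  L7←L4: walk · to L4
  L7←L6: walk L6 to L4
  L9←L3: walk · to L3
  L9←L8: walk L8→L7→L4 to L3
  L0: DF=∅
  L1: DF=∅
  L2: DF=∅
  L3: DF={L3}
  L4: DF={L9}
  L5: DF={L3}
  L6: DF={L7}
  L7: DF={L9}
  L8: DF={L9}
  L9: DF=∅

DF(L4) = ["L9"]

Answer: ["L9"]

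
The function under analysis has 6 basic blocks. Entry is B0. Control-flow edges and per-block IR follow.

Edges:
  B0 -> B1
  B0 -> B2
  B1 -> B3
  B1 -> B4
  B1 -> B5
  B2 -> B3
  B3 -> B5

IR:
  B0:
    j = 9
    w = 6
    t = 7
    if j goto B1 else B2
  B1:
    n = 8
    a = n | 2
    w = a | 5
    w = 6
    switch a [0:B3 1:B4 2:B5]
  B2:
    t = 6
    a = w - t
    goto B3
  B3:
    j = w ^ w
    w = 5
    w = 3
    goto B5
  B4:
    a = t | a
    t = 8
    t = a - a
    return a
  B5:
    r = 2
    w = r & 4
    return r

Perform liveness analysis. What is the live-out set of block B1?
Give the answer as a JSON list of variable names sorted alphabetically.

Block summaries:
  B0: {j,t,w} / ∅
  B1: {a,n,w} / ∅
  B2: {a,t} / {w}
  B3: {j,w} / {w}
  B4: {a,t} / {a,t}
  B5: {r,w} / ∅

Live sets:
  live B0: ∅→{t,w}
  live B1: {t}→{a,t,w}
  live B2: {w}→{w}
  live B3: {w}→∅
  live B4: {a,t}→∅
  live B5: ∅→∅

live-out(B1) = ["a", "t", "w"]

Answer: ["a", "t", "w"]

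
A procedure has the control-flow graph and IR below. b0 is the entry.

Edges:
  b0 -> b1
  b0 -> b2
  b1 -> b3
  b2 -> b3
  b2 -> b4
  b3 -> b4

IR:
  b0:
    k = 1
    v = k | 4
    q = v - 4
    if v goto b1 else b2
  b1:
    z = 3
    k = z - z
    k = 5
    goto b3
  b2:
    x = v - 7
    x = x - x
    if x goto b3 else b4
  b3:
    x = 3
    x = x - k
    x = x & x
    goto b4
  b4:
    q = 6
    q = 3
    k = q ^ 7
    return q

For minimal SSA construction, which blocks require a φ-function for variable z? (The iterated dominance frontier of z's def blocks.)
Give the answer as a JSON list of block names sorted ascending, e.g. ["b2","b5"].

Answer: ["b3", "b4"]

Derivation:
idom tree: b1←b0 b2←b0 b3←b0 b4←b0
Join-block Dom:
  b3: preds {b1,b2}: {b0,b1} ∩ {b0,b2} = {b0}; idom=b0
  b4: preds {b2,b3}: {b0,b2} ∩ {b0,b3} = {b0}; idom=b0

Frontier:
  b3←b1: walk b1 to b0
  b3←b2: walk b2 to b0
  b4←b2: walk b2 to b0
  b4←b3: walk b3 to b0
  b0 → ∅
  b1 → {b3}
  b2 → {b3,b4}
  b3 → {b4}
  b4 → ∅

φ for z: defs {b1}
  DF⁺ = {b3,b4}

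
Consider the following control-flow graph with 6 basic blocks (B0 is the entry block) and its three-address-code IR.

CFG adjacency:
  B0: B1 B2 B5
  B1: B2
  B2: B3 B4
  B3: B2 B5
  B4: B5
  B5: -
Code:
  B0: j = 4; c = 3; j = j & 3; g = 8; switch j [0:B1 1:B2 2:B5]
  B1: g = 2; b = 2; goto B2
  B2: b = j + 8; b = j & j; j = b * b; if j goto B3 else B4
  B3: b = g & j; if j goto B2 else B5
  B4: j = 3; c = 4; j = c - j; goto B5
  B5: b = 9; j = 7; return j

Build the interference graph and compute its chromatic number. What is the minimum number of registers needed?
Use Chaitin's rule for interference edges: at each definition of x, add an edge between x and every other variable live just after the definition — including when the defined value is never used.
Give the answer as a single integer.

Answer: 3

Analysis:
def/use:
  B0: def={c,g,j} ue=∅
  B1: def={b,g} ue=∅
  B2: def={b,j} ue={j}
  B3: def={b} ue={g,j}
  B4: def={c,j} ue=∅
  B5: def={b,j} ue=∅

Backward fixpoint:
  live B0: ∅→{g,j}
  live B1: {j}→{g,j}
  live B2: {g,j}→{g,j}
  live B3: {g,j}→{g,j}
  live B4: ∅→∅
  live B5: ∅→∅

Interfere edges:
  b — {g,j}
  c — {j}
  g — {b,j}
  j — {b,c,g}

Colouring:
  lower bound: {b,g,j} mutually conflict ⇒ χ ≥ 3
  assign b→R1 c→R1 g→R2 j→R0 — no edge inside a register ⇒ χ ≤ 3
  χ = 3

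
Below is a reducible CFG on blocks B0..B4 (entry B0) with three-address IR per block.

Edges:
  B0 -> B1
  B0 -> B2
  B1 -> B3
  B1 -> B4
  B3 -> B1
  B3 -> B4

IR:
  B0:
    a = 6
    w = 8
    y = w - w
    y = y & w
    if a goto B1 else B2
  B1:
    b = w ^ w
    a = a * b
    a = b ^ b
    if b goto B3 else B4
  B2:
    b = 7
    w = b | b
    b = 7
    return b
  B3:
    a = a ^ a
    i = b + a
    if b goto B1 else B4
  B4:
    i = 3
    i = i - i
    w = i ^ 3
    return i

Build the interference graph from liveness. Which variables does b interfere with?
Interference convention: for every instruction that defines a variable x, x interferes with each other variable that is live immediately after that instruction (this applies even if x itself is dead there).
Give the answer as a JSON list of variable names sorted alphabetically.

Block summaries:
  B0: {a,w,y} / ∅
  B1: {a,b} / {a,w}
  B2: {b,w} / ∅
  B3: {a,i} / {a,b}
  B4: {i,w} / ∅

Liveness:
  B0 li=∅ lo={a,w}
  B1 li={a,w} lo={a,b,w}
  B2 li=∅ lo=∅
  B3 li={a,b,w} lo={a,w}
  B4 li=∅ lo=∅

Interference:
  a↔{b,i,w,y}
  b↔{a,i,w}
  i↔{a,b,w}
  w↔{a,b,i,y}
  y↔{a,w}

N(b) = ["a", "i", "w"]

Answer: ["a", "i", "w"]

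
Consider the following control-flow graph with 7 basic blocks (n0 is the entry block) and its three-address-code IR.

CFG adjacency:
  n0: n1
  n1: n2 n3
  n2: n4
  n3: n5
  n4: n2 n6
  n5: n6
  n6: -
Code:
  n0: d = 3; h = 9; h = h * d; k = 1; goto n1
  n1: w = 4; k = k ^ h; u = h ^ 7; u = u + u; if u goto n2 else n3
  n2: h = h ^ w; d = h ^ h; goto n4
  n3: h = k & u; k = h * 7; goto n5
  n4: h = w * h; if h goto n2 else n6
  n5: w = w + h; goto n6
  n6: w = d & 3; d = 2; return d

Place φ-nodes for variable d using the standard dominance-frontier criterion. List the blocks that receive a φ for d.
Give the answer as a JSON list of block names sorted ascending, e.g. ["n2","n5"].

idom tree: n1←n0 n2←n1 n3←n1 n4←n2 n5←n3 n6←n1
Dom∩ at merges:
  n2: preds {n1,n4}: {n0,n1} ∩ {n0,n1,n2,n4} = {n0,n1}; idom=n1
  n6: preds {n4,n5}: {n0,n1,n2,n4} ∩ {n0,n1,n3,n5} = {n0,n1}; idom=n1

DF derivation:
  join n2 pred n1: · stop@n1
  join n2 pred n4: n4→n2 stop@n1
  join n6 pred n4: n4→n2 stop@n1
  join n6 pred n5: n5→n3 stop@n1
  DF(n0)=∅
  DF(n1)=∅
  DF(n2)={n2,n6}
  DF(n3)={n6}
  DF(n4)={n2,n6}
  DF(n5)={n6}
  DF(n6)=∅

φ for d: defs {n0,n2,n6}
  DF⁺ = {n2,n6}

Answer: ["n2", "n6"]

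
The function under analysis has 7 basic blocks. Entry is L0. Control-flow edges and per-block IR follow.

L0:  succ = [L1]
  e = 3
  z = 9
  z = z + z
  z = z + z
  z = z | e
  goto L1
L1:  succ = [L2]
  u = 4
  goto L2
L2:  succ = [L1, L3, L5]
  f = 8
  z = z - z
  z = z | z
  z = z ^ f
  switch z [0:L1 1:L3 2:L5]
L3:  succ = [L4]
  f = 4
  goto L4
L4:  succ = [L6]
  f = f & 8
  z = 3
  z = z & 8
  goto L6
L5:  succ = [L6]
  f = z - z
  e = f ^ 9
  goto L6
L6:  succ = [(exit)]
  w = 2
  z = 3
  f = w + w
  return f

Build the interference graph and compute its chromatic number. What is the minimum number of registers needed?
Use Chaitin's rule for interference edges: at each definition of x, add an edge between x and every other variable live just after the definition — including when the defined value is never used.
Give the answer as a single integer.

def/use:
  L0: def={e,z} ue=∅
  L1: def={u} ue=∅
  L2: def={f,z} ue={z}
  L3: def={f} ue=∅
  L4: def={f,z} ue={f}
  L5: def={e,f} ue={z}
  L6: def={f,w,z} ue=∅

Backward fixpoint:
  live L0: ∅→{z}
  live L1: {z}→{z}
  live L2: {z}→{z}
  live L3: ∅→{f}
  live L4: {f}→∅
  live L5: {z}→∅
  live L6: ∅→∅

Conflict graph:
  e: {z}
  f: {z}
  u: {z}
  w: {z}
  z: {e,f,u,w}

Chromatic number:
  lower bound: {e,z} mutually conflict ⇒ χ ≥ 2
  2-colouring: R0={z}  R1={e,f,u,w}
  χ = 2

Answer: 2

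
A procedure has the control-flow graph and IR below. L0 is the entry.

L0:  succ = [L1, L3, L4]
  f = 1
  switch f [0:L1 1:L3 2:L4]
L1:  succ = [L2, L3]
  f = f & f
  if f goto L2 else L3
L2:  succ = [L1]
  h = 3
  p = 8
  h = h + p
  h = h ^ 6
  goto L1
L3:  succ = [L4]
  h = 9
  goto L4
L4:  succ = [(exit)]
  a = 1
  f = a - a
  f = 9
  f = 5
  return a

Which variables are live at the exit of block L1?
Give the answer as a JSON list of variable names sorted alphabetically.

Answer: ["f"]

Working:
Block summaries:
  L0 def {f} use ∅
  L1 def {f} use {f}
  L2 def {h,p} use ∅
  L3 def {h} use ∅
  L4 def {a,f} use ∅

Backward fixpoint:
  L0: in=∅ out={f}
  L1: in={f} out={f}
  L2: in={f} out={f}
  L3: in=∅ out=∅
  L4: in=∅ out=∅

live-out(L1) = ["f"]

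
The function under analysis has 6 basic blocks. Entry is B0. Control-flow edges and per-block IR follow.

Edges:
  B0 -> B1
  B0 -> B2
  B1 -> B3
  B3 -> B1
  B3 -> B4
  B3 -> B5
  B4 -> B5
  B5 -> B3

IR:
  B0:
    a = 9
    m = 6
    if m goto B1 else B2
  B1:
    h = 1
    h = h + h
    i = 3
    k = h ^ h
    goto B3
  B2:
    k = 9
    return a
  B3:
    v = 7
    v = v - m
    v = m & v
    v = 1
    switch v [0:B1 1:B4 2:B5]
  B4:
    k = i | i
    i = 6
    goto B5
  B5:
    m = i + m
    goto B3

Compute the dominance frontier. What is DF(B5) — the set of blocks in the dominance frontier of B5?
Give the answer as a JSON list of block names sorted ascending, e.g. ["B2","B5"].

Answer: ["B3"]

Derivation:
idom tree: B1←B0 B2←B0 B3←B1 B4←B3 B5←B3
Join-block Dom:
  B1: preds {B0,B3}: {B0} ∩ {B0,B1,B3} = {B0}; idom=B0
  B3: preds {B1,B5}: {B0,B1} ∩ {B0,B1,B3,B5} = {B0,B1}; idom=B1
  B5: preds {B3,B4}: {B0,B1,B3} ∩ {B0,B1,B3,B4} = {B0,B1,B3}; idom=B3

DF derivation:
  join B1 pred B0: · stop@B0
  join B1 pred B3: B3→B1 stop@B0
  join B3 pred B1: · stop@B1
  join B3 pred B5: B5→B3 stop@B1
  join B5 pred B3: · stop@B3
  join B5 pred B4: B4 stop@B3
  B0: DF=∅
  B1: DF={B1}
  B2: DF=∅
  B3: DF={B1,B3}
  B4: DF={B5}
  B5: DF={B3}

DF(B5) = ["B3"]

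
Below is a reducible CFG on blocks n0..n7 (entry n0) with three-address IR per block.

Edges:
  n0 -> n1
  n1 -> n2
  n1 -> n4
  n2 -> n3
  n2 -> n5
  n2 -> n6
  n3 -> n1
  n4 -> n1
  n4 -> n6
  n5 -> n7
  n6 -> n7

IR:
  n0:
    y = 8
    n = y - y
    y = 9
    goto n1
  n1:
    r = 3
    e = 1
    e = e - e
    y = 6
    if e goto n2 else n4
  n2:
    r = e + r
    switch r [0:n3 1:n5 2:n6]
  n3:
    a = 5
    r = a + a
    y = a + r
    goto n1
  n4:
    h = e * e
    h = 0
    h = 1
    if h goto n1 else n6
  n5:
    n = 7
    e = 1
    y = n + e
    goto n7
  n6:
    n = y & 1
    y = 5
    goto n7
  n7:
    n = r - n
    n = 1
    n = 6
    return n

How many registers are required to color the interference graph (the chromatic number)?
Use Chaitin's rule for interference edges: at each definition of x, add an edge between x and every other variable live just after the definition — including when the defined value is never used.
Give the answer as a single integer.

Answer: 4

Working:
Block summaries:
  n0 def {n,y} use ∅
  n1 def {e,r,y} use ∅
  n2 def {r} use {e,r}
  n3 def {a,r,y} use ∅
  n4 def {h} use {e}
  n5 def {e,n,y} use ∅
  n6 def {n,y} use {y}
  n7 def {n} use {n,r}

Backward fixpoint:
  live n0: ∅→∅
  live n1: ∅→{e,r,y}
  live n2: {e,r,y}→{r,y}
  live n3: ∅→∅
  live n4: {e,r,y}→{r,y}
  live n5: {r}→{n,r}
  live n6: {r,y}→{n,r}
  live n7: {n,r}→∅

Interfere edges:
  a: {r}
  e: {n,r,y}
  h: {r,y}
  n: {e,r,y}
  r: {a,e,h,n,y}
  y: {e,h,n,r}

Registers:
  lower bound: {e,n,r,y} mutually conflict ⇒ χ ≥ 4
  4-colouring: r0={r}  r1={a,y}  r2={e,h}  r3={n}
  χ = 4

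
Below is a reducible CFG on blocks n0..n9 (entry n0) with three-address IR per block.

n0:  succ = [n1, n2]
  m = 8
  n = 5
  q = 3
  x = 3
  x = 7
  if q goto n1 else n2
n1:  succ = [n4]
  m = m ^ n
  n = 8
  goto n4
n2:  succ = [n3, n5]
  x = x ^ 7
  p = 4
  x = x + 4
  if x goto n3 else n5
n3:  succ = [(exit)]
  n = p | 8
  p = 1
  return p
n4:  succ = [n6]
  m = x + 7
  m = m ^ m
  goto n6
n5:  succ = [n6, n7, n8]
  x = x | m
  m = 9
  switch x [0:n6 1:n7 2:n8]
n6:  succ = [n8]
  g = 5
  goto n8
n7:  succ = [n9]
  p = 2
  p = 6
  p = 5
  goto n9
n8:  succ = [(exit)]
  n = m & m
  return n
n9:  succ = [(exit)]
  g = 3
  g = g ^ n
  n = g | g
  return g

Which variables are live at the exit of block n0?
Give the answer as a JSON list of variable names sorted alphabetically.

def/use:
  n0: def={m,n,q,x} ue=∅
  n1: def={m,n} ue={m,n}
  n2: def={p,x} ue={x}
  n3: def={n,p} ue={p}
  n4: def={m} ue={x}
  n5: def={m,x} ue={m,x}
  n6: def={g} ue=∅
  n7: def={p} ue=∅
  n8: def={n} ue={m}
  n9: def={g,n} ue={n}

Backward fixpoint:
  n0: in=∅ out={m,n,x}
  n1: in={m,n,x} out={x}
  n2: in={m,n,x} out={m,n,p,x}
  n3: in={p} out=∅
  n4: in={x} out={m}
  n5: in={m,n,x} out={m,n}
  n6: in={m} out={m}
  n7: in={n} out={n}
  n8: in={m} out=∅
  n9: in={n} out=∅

live-out(n0) = ["m", "n", "x"]

Answer: ["m", "n", "x"]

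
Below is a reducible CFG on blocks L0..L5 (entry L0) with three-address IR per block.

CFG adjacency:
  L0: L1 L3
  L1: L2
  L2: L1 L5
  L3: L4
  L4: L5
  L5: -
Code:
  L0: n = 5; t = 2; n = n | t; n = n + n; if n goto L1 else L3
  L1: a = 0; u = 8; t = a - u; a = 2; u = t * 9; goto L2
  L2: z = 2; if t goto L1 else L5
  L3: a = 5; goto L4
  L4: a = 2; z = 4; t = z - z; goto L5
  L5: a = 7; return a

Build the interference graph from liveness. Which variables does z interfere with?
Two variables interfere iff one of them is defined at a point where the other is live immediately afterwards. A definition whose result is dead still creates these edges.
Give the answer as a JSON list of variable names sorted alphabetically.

Block summaries:
  L0: {n,t} / ∅
  L1: {a,t,u} / ∅
  L2: {z} / {t}
  L3: {a} / ∅
  L4: {a,t,z} / ∅
  L5: {a} / ∅

Liveness:
  live L0: ∅→∅
  live L1: ∅→{t}
  live L2: {t}→∅
  live L3: ∅→∅
  live L4: ∅→∅
  live L5: ∅→∅

Conflict graph:
  a: {t,u}
  n: {t}
  t: {a,n,u,z}
  u: {a,t}
  z: {t}

N(z) = ["t"]

Answer: ["t"]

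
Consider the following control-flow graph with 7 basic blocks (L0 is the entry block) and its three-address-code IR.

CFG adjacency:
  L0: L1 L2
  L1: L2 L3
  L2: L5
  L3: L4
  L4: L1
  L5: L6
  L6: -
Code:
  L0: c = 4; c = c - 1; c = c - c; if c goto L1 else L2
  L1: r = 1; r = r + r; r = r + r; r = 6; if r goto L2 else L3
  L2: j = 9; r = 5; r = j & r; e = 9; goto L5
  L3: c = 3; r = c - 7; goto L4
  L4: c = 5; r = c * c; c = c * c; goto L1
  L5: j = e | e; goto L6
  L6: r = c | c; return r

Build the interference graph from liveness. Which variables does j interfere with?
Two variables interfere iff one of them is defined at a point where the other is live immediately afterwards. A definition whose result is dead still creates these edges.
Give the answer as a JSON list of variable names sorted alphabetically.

Answer: ["c", "r"]

Derivation:
Block summaries:
  L0 def {c} use ∅
  L1 def {r} use ∅
  L2 def {e,j,r} use ∅
  L3 def {c,r} use ∅
  L4 def {c,r} use ∅
  L5 def {j} use {e}
  L6 def {r} use {c}

Backward fixpoint:
  L0: in=∅ out={c}
  L1: in={c} out={c}
  L2: in={c} out={c,e}
  L3: in=∅ out=∅
  L4: in=∅ out={c}
  L5: in={c,e} out={c}
  L6: in={c} out=∅

Interfere edges:
  c — {e,j,r}
  e — {c}
  j — {c,r}
  r — {c,j}

N(j) = ["c", "r"]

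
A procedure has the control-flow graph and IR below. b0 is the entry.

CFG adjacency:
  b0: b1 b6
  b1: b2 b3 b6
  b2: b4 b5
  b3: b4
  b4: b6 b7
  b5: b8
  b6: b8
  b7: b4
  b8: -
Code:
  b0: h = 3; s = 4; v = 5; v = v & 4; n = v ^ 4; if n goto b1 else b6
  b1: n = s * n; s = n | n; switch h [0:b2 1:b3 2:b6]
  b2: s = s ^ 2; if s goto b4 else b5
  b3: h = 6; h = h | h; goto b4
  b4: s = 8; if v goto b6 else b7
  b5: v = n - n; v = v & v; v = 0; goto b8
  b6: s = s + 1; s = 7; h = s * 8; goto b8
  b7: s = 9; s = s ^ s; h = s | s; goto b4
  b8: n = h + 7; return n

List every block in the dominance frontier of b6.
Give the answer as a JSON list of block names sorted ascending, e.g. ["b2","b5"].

idom tree: b1←b0 b2←b1 b3←b1 b4←b1 b5←b2 b6←b0 b7←b4 b8←b0
Dom at joins:
  b4: preds {b2,b3,b7}: {b0,b1,b2} ∩ {b0,b1,b3} ∩ {b0,b1,b4,b7} = {b0,b1}; idom=b1
  b6: preds {b0,b1,b4}: {b0} ∩ {b0,b1} ∩ {b0,b1,b4} = {b0}; idom=b0
  b8: preds {b5,b6}: {b0,b1,b2,b5} ∩ {b0,b6} = {b0}; idom=b0

DF walk-up:
  b4←b2: walk b2 to b1
  b4←b3: walk b3 to b1
  b4←b7: walk b7→b4 to b1
  b6←b0: walk · to b0
  b6←b1: walk b1 to b0
  b6←b4: walk b4→b1 to b0
  b8←b5: walk b5→b2→b1 to b0
  b8←b6: walk b6 to b0
  DF(b0)=∅
  DF(b1)={b6,b8}
  DF(b2)={b4,b8}
  DF(b3)={b4}
  DF(b4)={b4,b6}
  DF(b5)={b8}
  DF(b6)={b8}
  DF(b7)={b4}
  DF(b8)=∅

DF(b6) = ["b8"]

Answer: ["b8"]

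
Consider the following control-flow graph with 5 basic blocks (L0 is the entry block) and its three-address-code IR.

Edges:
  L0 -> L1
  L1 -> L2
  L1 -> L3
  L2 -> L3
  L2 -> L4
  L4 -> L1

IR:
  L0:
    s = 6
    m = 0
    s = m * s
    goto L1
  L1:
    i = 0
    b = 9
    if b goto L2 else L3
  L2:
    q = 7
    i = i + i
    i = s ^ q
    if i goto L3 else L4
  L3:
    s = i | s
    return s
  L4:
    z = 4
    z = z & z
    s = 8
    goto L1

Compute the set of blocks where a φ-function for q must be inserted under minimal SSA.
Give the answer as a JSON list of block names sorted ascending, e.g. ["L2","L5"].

idom tree: L1←L0 L2←L1 L3←L1 L4←L2
Join-block Dom:
  L1: preds {L0,L4}: {L0} ∩ {L0,L1,L2,L4} = {L0}; idom=L0
  L3: preds {L1,L2}: {L0,L1} ∩ {L0,L1,L2} = {L0,L1}; idom=L1

DF derivation:
  join L1 pred L0: · stop@L0
  join L1 pred L4: L4→L2→L1 stop@L0
  join L3 pred L1: · stop@L1
  join L3 pred L2: L2 stop@L1
  L0: DF=∅
  L1: DF={L1}
  L2: DF={L1,L3}
  L3: DF=∅
  L4: DF={L1}

φ for q: defs {L2}
  DF⁺ = {L1,L3}

Answer: ["L1", "L3"]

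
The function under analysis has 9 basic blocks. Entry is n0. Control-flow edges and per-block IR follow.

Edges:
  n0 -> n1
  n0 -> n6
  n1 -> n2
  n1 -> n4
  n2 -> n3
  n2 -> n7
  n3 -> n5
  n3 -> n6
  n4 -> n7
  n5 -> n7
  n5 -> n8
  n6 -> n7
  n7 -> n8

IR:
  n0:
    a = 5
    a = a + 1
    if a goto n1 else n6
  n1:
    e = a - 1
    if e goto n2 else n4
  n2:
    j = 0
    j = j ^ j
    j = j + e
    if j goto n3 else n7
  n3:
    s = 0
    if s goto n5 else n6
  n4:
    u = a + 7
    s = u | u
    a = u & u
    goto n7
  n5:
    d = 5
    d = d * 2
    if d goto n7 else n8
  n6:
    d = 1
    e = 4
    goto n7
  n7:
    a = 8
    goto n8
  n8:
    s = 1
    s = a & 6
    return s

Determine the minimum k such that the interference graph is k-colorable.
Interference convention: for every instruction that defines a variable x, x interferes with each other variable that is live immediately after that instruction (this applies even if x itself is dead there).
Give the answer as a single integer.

Answer: 3

Analysis:
def/use:
  n0: def={a} ue=∅
  n1: def={e} ue={a}
  n2: def={j} ue={e}
  n3: def={s} ue=∅
  n4: def={a,s,u} ue={a}
  n5: def={d} ue=∅
  n6: def={d,e} ue=∅
  n7: def={a} ue=∅
  n8: def={s} ue={a}

Live sets:
  live n0: ∅→{a}
  live n1: {a}→{a,e}
  live n2: {a,e}→{a}
  live n3: {a}→{a}
  live n4: {a}→∅
  live n5: {a}→{a}
  live n6: ∅→∅
  live n7: ∅→{a}
  live n8: {a}→∅

Interfere edges:
  a — {d,e,j,s}
  d — {a}
  e — {a,j}
  j — {a,e}
  s — {a,u}
  u — {s}

Colouring:
  lower bound: {a,e,j} mutually conflict ⇒ χ ≥ 3
  3-colouring: c0={a,u}  c1={d,e,s}  c2={j}
  χ = 3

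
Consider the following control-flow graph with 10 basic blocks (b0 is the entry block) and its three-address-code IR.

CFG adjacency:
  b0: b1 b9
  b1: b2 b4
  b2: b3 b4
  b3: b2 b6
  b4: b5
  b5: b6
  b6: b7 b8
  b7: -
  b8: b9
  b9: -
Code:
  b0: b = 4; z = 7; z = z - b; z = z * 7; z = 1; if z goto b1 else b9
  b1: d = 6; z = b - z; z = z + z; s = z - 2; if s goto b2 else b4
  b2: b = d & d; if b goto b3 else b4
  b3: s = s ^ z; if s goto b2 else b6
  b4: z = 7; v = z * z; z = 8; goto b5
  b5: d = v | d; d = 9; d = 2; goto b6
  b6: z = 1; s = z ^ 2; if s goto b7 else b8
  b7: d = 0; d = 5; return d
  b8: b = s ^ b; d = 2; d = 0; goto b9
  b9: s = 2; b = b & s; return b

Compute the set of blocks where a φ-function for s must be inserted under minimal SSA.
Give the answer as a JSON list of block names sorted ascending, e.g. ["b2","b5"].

idom tree: b1←b0 b2←b1 b3←b2 b4←b1 b5←b4 b6←b1 b7←b6 b8←b6 b9←b0
Dom∩ at merges:
  b2: preds {b1,b3}: {b0,b1} ∩ {b0,b1,b2,b3} = {b0,b1}; idom=b1
  b4: preds {b1,b2}: {b0,b1} ∩ {b0,b1,b2} = {b0,b1}; idom=b1
  b6: preds {b3,b5}: {b0,b1,b2,b3} ∩ {b0,b1,b4,b5} = {b0,b1}; idom=b1
  b9: preds {b0,b8}: {b0} ∩ {b0,b1,b6,b8} = {b0}; idom=b0

DF walk-up:
  b2←b1: walk · to b1
  b2←b3: walk b3→b2 to b1
  b4←b1: walk · to b1
  b4←b2: walk b2 to b1
  b6←b3: walk b3→b2 to b1
  b6←b5: walk b5→b4 to b1
  b9←b0: walk · to b0
  b9←b8: walk b8→b6→b1 to b0
  DF(b0)=∅
  DF(b1)={b9}
  DF(b2)={b2,b4,b6}
  DF(b3)={b2,b6}
  DF(b4)={b6}
  DF(b5)={b6}
  DF(b6)={b9}
  DF(b7)=∅
  DF(b8)={b9}
  DF(b9)=∅

φ for s: defs {b1,b3,b6,b9}
  DF⁺ = {b2,b4,b6,b9}

Answer: ["b2", "b4", "b6", "b9"]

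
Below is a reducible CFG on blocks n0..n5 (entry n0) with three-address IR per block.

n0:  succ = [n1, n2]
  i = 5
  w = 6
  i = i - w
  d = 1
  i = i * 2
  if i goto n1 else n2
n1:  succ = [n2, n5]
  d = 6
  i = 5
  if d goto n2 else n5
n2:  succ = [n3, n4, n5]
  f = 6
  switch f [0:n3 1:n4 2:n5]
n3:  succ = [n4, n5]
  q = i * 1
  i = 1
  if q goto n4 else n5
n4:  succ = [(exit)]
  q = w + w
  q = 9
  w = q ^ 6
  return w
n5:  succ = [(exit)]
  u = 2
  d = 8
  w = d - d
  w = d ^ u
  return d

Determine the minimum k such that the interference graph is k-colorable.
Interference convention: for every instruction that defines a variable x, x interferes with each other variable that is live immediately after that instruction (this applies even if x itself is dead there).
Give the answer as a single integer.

Block summaries:
  n0: {d,i,w} / ∅
  n1: {d,i} / ∅
  n2: {f} / ∅
  n3: {i,q} / {i}
  n4: {q,w} / {w}
  n5: {d,u,w} / ∅

Live sets:
  live n0: ∅→{i,w}
  live n1: {w}→{i,w}
  live n2: {i,w}→{i,w}
  live n3: {i,w}→{w}
  live n4: {w}→∅
  live n5: ∅→∅

Interference:
  d — {i,u,w}
  f — {i,w}
  i — {d,f,q,w}
  q — {i,w}
  u — {d,w}
  w — {d,f,i,q,u}

Chromatic number:
  {d,i,w} pairwise interfere (3-clique) ⇒ χ ≥ 3
  assign d→R2 f→R2 i→R1 q→R2 u→R1 w→R0 — no edge inside a register ⇒ χ ≤ 3
  χ = 3

Answer: 3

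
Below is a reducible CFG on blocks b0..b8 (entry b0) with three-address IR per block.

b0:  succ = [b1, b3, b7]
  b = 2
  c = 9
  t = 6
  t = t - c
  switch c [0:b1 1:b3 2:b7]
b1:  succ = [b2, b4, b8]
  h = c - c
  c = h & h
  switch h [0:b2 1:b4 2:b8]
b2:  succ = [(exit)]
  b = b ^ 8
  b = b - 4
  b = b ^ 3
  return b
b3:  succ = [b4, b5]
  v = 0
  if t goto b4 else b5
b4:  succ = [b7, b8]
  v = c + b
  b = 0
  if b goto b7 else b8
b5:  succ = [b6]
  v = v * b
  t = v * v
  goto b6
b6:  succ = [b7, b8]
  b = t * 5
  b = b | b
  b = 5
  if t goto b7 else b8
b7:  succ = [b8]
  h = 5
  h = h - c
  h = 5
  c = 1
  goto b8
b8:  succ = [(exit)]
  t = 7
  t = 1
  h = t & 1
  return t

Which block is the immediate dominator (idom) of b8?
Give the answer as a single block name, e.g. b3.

idom tree: b1←b0 b2←b1 b3←b0 b4←b0 b5←b3 b6←b5 b7←b0 b8←b0
Dom∩ at merges:
  b4: preds {b1,b3}: {b0,b1} ∩ {b0,b3} = {b0}; idom=b0
  b7: preds {b0,b4,b6}: {b0} ∩ {b0,b4} ∩ {b0,b3,b5,b6} = {b0}; idom=b0
  b8: preds {b1,b4,b6,b7}: {b0,b1} ∩ {b0,b4} ∩ {b0,b3,b5,b6} ∩ {b0,b7} = {b0}; idom=b0

idom(b8) = b0

Answer: b0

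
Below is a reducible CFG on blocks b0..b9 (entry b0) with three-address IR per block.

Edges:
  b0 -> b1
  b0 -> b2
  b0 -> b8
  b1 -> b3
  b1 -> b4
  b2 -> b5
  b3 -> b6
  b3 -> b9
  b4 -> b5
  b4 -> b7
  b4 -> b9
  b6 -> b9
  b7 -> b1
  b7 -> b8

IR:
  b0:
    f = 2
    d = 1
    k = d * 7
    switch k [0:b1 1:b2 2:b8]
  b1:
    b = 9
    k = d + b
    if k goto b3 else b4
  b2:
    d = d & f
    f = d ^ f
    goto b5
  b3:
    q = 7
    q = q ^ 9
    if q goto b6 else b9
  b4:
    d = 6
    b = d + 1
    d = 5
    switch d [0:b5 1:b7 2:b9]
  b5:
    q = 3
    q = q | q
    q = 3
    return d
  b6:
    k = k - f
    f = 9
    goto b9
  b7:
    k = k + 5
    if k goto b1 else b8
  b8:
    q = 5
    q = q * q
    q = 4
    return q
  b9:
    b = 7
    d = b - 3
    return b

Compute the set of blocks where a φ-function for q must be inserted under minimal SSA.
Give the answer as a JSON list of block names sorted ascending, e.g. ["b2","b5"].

idom tree: b1←b0 b2←b0 b3←b1 b4←b1 b5←b0 b6←b3 b7←b4 b8←b0 b9←b1
Dom∩ at merges:
  b1: preds {b0,b7}: {b0} ∩ {b0,b1,b4,b7} = {b0}; idom=b0
  b5: preds {b2,b4}: {b0,b2} ∩ {b0,b1,b4} = {b0}; idom=b0
  b8: preds {b0,b7}: {b0} ∩ {b0,b1,b4,b7} = {b0}; idom=b0
  b9: preds {b3,b4,b6}: {b0,b1,b3} ∩ {b0,b1,b4} ∩ {b0,b1,b3,b6} = {b0,b1}; idom=b1

DF walk-up:
  join b1 pred b0: · stop@b0
  join b1 pred b7: b7→b4→b1 stop@b0
  join b5 pred b2: b2 stop@b0
  join b5 pred b4: b4→b1 stop@b0
  join b8 pred b0: · stop@b0
  join b8 pred b7: b7→b4→b1 stop@b0
  join b9 pred b3: b3 stop@b1
  join b9 pred b4: b4 stop@b1
  join b9 pred b6: b6→b3 stop@b1
  b0 → ∅
  b1 → {b1,b5,b8}
  b2 → {b5}
  b3 → {b9}
  b4 → {b1,b5,b8,b9}
  b5 → ∅
  b6 → {b9}
  b7 → {b1,b8}
  b8 → ∅
  b9 → ∅

φ for q: defs {b3,b5,b8}
  DF⁺ = {b9}

Answer: ["b9"]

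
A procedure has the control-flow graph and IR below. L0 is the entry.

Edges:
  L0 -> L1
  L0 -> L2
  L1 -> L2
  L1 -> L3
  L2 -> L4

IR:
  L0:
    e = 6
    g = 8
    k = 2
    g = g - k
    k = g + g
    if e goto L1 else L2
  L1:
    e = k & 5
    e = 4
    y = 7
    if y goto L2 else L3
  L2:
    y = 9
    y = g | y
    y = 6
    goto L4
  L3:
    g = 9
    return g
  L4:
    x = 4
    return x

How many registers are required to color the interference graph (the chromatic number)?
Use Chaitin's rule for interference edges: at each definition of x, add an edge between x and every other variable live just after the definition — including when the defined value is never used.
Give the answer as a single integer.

Block summaries:
  L0 def {e,g,k} use ∅
  L1 def {e,y} use {k}
  L2 def {y} use {g}
  L3 def {g} use ∅
  L4 def {x} use ∅

Live sets:
  L0: in=∅ out={g,k}
  L1: in={g,k} out={g}
  L2: in={g} out=∅
  L3: in=∅ out=∅
  L4: in=∅ out=∅

Conflict graph:
  e↔{g,k}
  g↔{e,k,y}
  k↔{e,g}
  x↔∅
  y↔{g}

Colouring:
  clique {e,g,k} ⇒ need ≥ 3
  3-colouring: c0={g,x}  c1={e,y}  c2={k}
  χ = 3

Answer: 3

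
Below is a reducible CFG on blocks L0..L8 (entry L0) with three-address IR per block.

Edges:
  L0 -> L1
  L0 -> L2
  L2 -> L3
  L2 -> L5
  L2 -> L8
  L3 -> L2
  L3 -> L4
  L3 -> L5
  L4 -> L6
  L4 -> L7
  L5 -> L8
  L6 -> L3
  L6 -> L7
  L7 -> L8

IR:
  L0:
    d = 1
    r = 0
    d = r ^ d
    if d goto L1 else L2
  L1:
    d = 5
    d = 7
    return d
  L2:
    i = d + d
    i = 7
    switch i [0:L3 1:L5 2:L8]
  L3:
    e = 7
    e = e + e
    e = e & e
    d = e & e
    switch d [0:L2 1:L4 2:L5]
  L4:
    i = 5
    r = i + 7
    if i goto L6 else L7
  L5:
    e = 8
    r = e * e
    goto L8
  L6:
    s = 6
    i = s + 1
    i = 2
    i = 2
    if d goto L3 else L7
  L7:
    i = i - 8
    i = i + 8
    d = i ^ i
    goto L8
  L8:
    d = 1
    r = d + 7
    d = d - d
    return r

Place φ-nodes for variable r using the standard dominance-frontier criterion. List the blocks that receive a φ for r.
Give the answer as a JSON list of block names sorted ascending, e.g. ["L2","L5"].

Answer: ["L2", "L3", "L5", "L8"]

Analysis:
idom tree: L1←L0 L2←L0 L3←L2 L4←L3 L5←L2 L6←L4 L7←L4 L8←L2
Join-block Dom:
  L2: preds {L0,L3}: {L0} ∩ {L0,L2,L3} = {L0}; idom=L0
  L3: preds {L2,L6}: {L0,L2} ∩ {L0,L2,L3,L4,L6} = {L0,L2}; idom=L2
  L5: preds {L2,L3}: {L0,L2} ∩ {L0,L2,L3} = {L0,L2}; idom=L2
  L7: preds {L4,L6}: {L0,L2,L3,L4} ∩ {L0,L2,L3,L4,L6} = {L0,L2,L3,L4}; idom=L4
  L8: preds {L2,L5,L7}: {L0,L2} ∩ {L0,L2,L5} ∩ {L0,L2,L3,L4,L7} = {L0,L2}; idom=L2

DF walk-up:
  join L2 pred L0: · stop@L0
  join L2 pred L3: L3→L2 stop@L0
  join L3 pred L2: · stop@L2
  join L3 pred L6: L6→L4→L3 stop@L2
  join L5 pred L2: · stop@L2
  join L5 pred L3: L3 stop@L2
  join L7 pred L4: · stop@L4
  join L7 pred L6: L6 stop@L4
  join L8 pred L2: · stop@L2
  join L8 pred L5: L5 stop@L2
  join L8 pred L7: L7→L4→L3 stop@L2
  L0 → ∅
  L1 → ∅
  L2 → {L2}
  L3 → {L2,L3,L5,L8}
  L4 → {L3,L8}
  L5 → {L8}
  L6 → {L3,L7}
  L7 → {L8}
  L8 → ∅

φ for r: defs {L0,L4,L5,L8}
  DF⁺ = {L2,L3,L5,L8}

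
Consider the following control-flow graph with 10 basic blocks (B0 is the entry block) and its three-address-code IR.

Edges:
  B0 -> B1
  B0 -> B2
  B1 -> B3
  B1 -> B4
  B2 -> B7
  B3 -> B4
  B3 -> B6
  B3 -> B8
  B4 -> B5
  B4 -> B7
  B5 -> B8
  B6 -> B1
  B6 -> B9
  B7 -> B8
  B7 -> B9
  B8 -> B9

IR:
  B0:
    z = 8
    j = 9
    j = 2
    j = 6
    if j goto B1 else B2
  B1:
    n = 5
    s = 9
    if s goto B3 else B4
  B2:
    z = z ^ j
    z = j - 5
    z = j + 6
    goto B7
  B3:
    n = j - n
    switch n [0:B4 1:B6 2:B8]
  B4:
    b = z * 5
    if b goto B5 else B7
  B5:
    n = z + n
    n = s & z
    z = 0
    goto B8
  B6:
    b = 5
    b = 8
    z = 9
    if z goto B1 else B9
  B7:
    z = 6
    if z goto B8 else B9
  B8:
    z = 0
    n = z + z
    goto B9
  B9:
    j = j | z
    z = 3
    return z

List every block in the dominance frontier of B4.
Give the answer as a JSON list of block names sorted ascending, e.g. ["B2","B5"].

idom tree: B1←B0 B2←B0 B3←B1 B4←B1 B5←B4 B6←B3 B7←B0 B8←B0 B9←B0
Dom∩ at merges:
  B1: preds {B0,B6}: {B0} ∩ {B0,B1,B3,B6} = {B0}; idom=B0
  B4: preds {B1,B3}: {B0,B1} ∩ {B0,B1,B3} = {B0,B1}; idom=B1
  B7: preds {B2,B4}: {B0,B2} ∩ {B0,B1,B4} = {B0}; idom=B0
  B8: preds {B3,B5,B7}: {B0,B1,B3} ∩ {B0,B1,B4,B5} ∩ {B0,B7} = {B0}; idom=B0
  B9: preds {B6,B7,B8}: {B0,B1,B3,B6} ∩ {B0,B7} ∩ {B0,B8} = {B0}; idom=B0

DF derivation:
  B1←B0: walk · to B0
  B1←B6: walk B6→B3→B1 to B0
  B4←B1: walk · to B1
  B4←B3: walk B3 to B1
  B7←B2: walk B2 to B0
  B7←B4: walk B4→B1 to B0
  B8←B3: walk B3→B1 to B0
  B8←B5: walk B5→B4→B1 to B0
  B8←B7: walk B7 to B0
  B9←B6: walk B6→B3→B1 to B0
  B9←B7: walk B7 to B0
  B9←B8: walk B8 to B0
  DF(B0)=∅
  DF(B1)={B1,B7,B8,B9}
  DF(B2)={B7}
  DF(B3)={B1,B4,B8,B9}
  DF(B4)={B7,B8}
  DF(B5)={B8}
  DF(B6)={B1,B9}
  DF(B7)={B8,B9}
  DF(B8)={B9}
  DF(B9)=∅

DF(B4) = ["B7", "B8"]

Answer: ["B7", "B8"]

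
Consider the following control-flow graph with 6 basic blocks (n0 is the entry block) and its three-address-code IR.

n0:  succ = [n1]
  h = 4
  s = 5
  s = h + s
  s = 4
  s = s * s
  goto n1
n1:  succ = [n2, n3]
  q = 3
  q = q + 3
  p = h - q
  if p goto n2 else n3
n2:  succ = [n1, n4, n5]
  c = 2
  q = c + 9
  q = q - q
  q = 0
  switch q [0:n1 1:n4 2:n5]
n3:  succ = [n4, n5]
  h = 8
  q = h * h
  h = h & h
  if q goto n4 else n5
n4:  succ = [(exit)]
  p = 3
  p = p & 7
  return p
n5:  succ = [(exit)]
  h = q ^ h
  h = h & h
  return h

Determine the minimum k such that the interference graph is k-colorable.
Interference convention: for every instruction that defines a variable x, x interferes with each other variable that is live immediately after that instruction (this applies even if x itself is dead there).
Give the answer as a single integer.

Answer: 2

Derivation:
def/use:
  n0 def {h,s} use ∅
  n1 def {p,q} use {h}
  n2 def {c,q} use ∅
  n3 def {h,q} use ∅
  n4 def {p} use ∅
  n5 def {h} use {h,q}

Liveness:
  live n0: ∅→{h}
  live n1: {h}→{h}
  live n2: {h}→{h,q}
  live n3: ∅→{h,q}
  live n4: ∅→∅
  live n5: {h,q}→∅

Interference:
  c — {h}
  h — {c,p,q,s}
  p — {h}
  q — {h}
  s — {h}

Chromatic number:
  {c,h} pairwise interfere (2-clique) ⇒ χ ≥ 2
  2-colouring: r0={h}  r1={c,p,q,s}
  χ = 2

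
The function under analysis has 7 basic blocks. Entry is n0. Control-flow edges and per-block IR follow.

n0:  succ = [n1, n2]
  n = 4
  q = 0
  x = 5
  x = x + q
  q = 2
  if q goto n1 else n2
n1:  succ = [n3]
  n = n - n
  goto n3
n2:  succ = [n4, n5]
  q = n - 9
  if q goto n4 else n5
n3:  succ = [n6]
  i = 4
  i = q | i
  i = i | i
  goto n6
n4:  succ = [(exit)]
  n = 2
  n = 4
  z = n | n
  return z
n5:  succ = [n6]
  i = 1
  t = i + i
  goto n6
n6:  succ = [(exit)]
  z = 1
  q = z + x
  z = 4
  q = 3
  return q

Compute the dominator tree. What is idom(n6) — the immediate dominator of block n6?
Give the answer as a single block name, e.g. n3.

Answer: n0

Working:
idom tree: n1←n0 n2←n0 n3←n1 n4←n2 n5←n2 n6←n0
Dom at joins:
  n6: preds {n3,n5}: {n0,n1,n3} ∩ {n0,n2,n5} = {n0}; idom=n0

idom(n6) = n0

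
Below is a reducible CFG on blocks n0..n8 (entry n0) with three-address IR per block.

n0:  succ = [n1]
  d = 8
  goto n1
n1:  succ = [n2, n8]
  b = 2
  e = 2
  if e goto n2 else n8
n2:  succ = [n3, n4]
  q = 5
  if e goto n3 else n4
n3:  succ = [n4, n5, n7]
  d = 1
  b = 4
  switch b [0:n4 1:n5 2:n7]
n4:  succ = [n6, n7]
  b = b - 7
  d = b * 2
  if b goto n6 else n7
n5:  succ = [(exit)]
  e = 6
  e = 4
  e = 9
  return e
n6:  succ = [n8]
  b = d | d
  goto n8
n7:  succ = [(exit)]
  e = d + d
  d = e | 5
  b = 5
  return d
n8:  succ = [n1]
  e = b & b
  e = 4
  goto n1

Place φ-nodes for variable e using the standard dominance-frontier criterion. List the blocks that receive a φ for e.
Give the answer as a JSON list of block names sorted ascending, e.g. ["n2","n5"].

idom tree: n1←n0 n2←n1 n3←n2 n4←n2 n5←n3 n6←n4 n7←n2 n8←n1
Dom at joins:
  n1: preds {n0,n8}: {n0} ∩ {n0,n1,n8} = {n0}; idom=n0
  n4: preds {n2,n3}: {n0,n1,n2} ∩ {n0,n1,n2,n3} = {n0,n1,n2}; idom=n2
  n7: preds {n3,n4}: {n0,n1,n2,n3} ∩ {n0,n1,n2,n4} = {n0,n1,n2}; idom=n2
  n8: preds {n1,n6}: {n0,n1} ∩ {n0,n1,n2,n4,n6} = {n0,n1}; idom=n1

DF derivation:
  n1←n0: walk · to n0
  n1←n8: walk n8→n1 to n0
  n4←n2: walk · to n2
  n4←n3: walk n3 to n2
  n7←n3: walk n3 to n2
  n7←n4: walk n4 to n2
  n8←n1: walk · to n1
  n8←n6: walk n6→n4→n2 to n1
  DF(n0)=∅
  DF(n1)={n1}
  DF(n2)={n8}
  DF(n3)={n4,n7}
  DF(n4)={n7,n8}
  DF(n5)=∅
  DF(n6)={n8}
  DF(n7)=∅
  DF(n8)={n1}

φ for e: defs {n1,n5,n7,n8}
  DF⁺ = {n1}

Answer: ["n1"]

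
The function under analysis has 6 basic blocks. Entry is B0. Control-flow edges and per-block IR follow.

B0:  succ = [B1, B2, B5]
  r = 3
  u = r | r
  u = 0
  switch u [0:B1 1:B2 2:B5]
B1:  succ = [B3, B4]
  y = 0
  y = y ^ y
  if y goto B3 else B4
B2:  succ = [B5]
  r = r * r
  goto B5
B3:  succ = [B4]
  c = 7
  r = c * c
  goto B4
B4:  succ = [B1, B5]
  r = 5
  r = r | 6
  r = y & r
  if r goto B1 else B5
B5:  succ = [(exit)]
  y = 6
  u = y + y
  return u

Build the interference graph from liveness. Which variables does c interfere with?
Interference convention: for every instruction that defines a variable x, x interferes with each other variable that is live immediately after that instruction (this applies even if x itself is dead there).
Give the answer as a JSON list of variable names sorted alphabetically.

def/use:
  B0: def={r,u} ue=∅
  B1: def={y} ue=∅
  B2: def={r} ue={r}
  B3: def={c,r} ue=∅
  B4: def={r} ue={y}
  B5: def={u,y} ue=∅

Liveness:
  live B0: ∅→{r}
  live B1: ∅→{y}
  live B2: {r}→∅
  live B3: {y}→{y}
  live B4: {y}→∅
  live B5: ∅→∅

Interfere edges:
  c — {y}
  r — {u,y}
  u — {r}
  y — {c,r}

N(c) = ["y"]

Answer: ["y"]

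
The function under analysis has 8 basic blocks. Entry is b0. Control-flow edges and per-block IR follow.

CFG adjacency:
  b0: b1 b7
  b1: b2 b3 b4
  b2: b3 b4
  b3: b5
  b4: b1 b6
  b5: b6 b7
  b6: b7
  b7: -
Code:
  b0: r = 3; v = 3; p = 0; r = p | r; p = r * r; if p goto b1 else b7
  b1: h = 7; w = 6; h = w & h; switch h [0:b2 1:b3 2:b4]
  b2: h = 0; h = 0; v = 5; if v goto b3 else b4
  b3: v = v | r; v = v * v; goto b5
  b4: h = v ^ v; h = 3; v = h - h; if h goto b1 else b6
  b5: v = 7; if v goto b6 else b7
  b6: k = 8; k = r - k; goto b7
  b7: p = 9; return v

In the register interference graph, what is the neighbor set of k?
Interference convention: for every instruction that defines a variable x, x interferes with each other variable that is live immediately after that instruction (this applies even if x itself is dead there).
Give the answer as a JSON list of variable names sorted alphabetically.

Answer: ["r", "v"]

Derivation:
Per-block:
  b0: def={p,r,v} ue=∅
  b1: def={h,w} ue=∅
  b2: def={h,v} ue=∅
  b3: def={v} ue={r,v}
  b4: def={h,v} ue={v}
  b5: def={v} ue=∅
  b6: def={k} ue={r}
  b7: def={p} ue={v}

Backward fixpoint:
  live b0: ∅→{r,v}
  live b1: {r,v}→{r,v}
  live b2: {r}→{r,v}
  live b3: {r,v}→{r}
  live b4: {r,v}→{r,v}
  live b5: {r}→{r,v}
  live b6: {r,v}→{v}
  live b7: {v}→∅

Interfere edges:
  h: {r,v,w}
  k: {r,v}
  p: {r,v}
  r: {h,k,p,v,w}
  v: {h,k,p,r,w}
  w: {h,r,v}

N(k) = ["r", "v"]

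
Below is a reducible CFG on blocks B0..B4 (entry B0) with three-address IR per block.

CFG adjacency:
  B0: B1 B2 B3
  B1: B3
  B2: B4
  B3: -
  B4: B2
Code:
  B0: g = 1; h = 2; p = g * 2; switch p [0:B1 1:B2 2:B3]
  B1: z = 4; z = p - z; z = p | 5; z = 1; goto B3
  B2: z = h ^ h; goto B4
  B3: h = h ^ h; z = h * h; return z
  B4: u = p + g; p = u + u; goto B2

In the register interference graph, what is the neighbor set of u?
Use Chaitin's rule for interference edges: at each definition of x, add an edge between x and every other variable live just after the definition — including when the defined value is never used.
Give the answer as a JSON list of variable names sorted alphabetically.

Block summaries:
  B0: {g,h,p} / ∅
  B1: {z} / {p}
  B2: {z} / {h}
  B3: {h,z} / {h}
  B4: {p,u} / {g,p}

Backward fixpoint:
  B0: in=∅ out={g,h,p}
  B1: in={h,p} out={h}
  B2: in={g,h,p} out={g,h,p}
  B3: in={h} out=∅
  B4: in={g,h,p} out={g,h,p}

Conflict graph:
  g: {h,p,u,z}
  h: {g,p,u,z}
  p: {g,h,z}
  u: {g,h}
  z: {g,h,p}

N(u) = ["g", "h"]

Answer: ["g", "h"]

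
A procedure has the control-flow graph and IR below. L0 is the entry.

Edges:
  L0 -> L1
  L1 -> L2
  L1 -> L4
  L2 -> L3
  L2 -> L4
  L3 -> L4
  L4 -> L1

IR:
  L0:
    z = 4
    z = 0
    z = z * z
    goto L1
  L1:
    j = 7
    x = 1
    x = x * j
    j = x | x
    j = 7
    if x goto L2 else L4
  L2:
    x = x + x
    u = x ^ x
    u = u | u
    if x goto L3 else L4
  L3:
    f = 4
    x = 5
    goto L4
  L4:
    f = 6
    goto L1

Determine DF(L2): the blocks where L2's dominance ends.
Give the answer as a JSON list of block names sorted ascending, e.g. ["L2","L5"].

idom tree: L1←L0 L2←L1 L3←L2 L4←L1
Dom at joins:
  L1: preds {L0,L4}: {L0} ∩ {L0,L1,L4} = {L0}; idom=L0
  L4: preds {L1,L2,L3}: {L0,L1} ∩ {L0,L1,L2} ∩ {L0,L1,L2,L3} = {L0,L1}; idom=L1

Frontier:
  L1←L0: walk · to L0
  L1←L4: walk L4→L1 to L0
  L4←L1: walk · to L1
  L4←L2: walk L2 to L1
  L4←L3: walk L3→L2 to L1
  DF(L0)=∅
  DF(L1)={L1}
  DF(L2)={L4}
  DF(L3)={L4}
  DF(L4)={L1}

DF(L2) = ["L4"]

Answer: ["L4"]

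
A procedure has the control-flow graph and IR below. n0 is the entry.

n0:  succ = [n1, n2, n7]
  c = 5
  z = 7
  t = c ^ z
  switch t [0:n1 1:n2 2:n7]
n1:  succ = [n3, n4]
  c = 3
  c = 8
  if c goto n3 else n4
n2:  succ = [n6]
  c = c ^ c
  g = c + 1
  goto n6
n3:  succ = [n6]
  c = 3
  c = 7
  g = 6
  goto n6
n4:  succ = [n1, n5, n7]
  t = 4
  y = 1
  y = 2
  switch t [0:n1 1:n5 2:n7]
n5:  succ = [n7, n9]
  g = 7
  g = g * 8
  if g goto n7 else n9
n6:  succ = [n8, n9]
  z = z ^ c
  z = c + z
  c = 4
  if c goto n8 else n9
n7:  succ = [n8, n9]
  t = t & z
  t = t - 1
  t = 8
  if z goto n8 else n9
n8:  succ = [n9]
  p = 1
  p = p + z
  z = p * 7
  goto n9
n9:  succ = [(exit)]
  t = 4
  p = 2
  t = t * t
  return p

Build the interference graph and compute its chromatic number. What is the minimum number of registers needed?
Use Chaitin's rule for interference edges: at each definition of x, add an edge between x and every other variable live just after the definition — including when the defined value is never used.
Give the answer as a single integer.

Answer: 4

Analysis:
Per-block:
  n0: {c,t,z} / ∅
  n1: {c} / ∅
  n2: {c,g} / {c}
  n3: {c,g} / ∅
  n4: {t,y} / ∅
  n5: {g} / ∅
  n6: {c,z} / {c,z}
  n7: {t} / {t,z}
  n8: {p,z} / {z}
  n9: {p,t} / ∅

Liveness:
  live n0: ∅→{c,t,z}
  live n1: {z}→{z}
  live n2: {c,z}→{c,z}
  live n3: {z}→{c,z}
  live n4: {z}→{t,z}
  live n5: {t,z}→{t,z}
  live n6: {c,z}→{z}
  live n7: {t,z}→{z}
  live n8: {z}→∅
  live n9: ∅→∅

Interference:
  c: {g,t,z}
  g: {c,t,z}
  p: {t,z}
  t: {c,g,p,y,z}
  y: {t,z}
  z: {c,g,p,t,y}

Chromatic number:
  {c,g,t,z} pairwise interfere (4-clique) ⇒ χ ≥ 4
  assign c→r2 g→r3 p→r2 t→r0 y→r2 z→r1 — no edge inside a register ⇒ χ ≤ 4
  χ = 4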